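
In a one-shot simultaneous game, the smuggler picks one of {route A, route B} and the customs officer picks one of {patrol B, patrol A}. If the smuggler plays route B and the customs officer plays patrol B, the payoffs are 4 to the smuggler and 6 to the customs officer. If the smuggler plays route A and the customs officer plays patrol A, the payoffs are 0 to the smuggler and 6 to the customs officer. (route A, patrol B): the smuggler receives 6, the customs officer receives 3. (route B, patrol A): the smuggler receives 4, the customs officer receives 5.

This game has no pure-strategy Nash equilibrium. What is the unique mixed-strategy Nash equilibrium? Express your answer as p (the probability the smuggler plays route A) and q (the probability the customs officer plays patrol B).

p = 1/4, q = 2/3

In a mixed equilibrium the customs officer is indifferent between patrol B and patrol A; this condition fixes p.
  the customs officer's payoff to patrol B: p·3 + (1−p)·6 = -3p + 6
  the customs officer's payoff to patrol A: p·6 + (1−p)·5 = p + 5
  -3p + 6 = p + 5  ⇒  -4p = -1  ⇒  p = 1/4.
The customs officer's mix must leave the smuggler indifferent between route A and route B.
  the smuggler's expected payoff from route A: q·6 + (1−q)·0 = 6q
  the smuggler's expected payoff from route B: q·4 + (1−q)·4 = 4
  6q = 4  ⇒  6q = 4  ⇒  q = 2/3.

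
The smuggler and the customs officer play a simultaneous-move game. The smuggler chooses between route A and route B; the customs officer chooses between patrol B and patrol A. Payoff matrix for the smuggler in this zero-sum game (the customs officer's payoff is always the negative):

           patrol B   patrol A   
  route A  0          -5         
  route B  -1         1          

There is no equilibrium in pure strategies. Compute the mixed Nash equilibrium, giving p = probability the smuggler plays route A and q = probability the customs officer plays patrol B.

p = 2/7, q = 6/7

Set the customs officer's expected payoff from patrol B equal to that from patrol A:
  the customs officer's payoff from patrol B: p·0 + (1−p)·1 = -p + 1
  the customs officer's payoff from patrol A: p·5 + (1−p)·(-1) = 6p - 1
  -p + 1 = 6p - 1  ⇒  -7p = -2  ⇒  p = 2/7.
The smuggler's indifference between route A and route B determines the customs officer's mixing probability q:
  the smuggler's payoff from route A: q·0 + (1−q)·(-5) = 5q - 5
  the smuggler's payoff from route B: q·(-1) + (1−q)·1 = -2q + 1
  5q - 5 = -2q + 1  ⇒  7q = 6  ⇒  q = 6/7.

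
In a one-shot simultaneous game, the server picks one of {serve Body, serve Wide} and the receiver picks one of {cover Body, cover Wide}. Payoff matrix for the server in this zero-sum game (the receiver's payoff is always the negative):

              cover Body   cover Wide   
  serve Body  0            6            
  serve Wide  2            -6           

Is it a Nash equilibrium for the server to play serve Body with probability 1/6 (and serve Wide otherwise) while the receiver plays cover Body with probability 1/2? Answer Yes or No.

Given the server's mix p = 1/6, the receiver's payoff from cover Body is -5/3 but from cover Wide is 4. The receiver strictly prefers cover Wide, so the receiver would not mix.
So the proposed profile is not a Nash equilibrium.

No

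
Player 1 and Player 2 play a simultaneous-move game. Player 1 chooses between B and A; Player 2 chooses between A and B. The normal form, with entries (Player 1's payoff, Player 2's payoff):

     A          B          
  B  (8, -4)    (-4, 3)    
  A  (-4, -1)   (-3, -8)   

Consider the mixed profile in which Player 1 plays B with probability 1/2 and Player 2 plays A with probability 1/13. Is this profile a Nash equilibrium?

Check Player 2's indifference given Player 1's mix p = 1/2:
  payoff from A = -5/2; payoff from B = -5/2 — equal.
Check Player 1's indifference given Player 2's mix q = 1/13:
  payoff from B = -40/13; payoff from A = -40/13 — equal.
Both players are indifferent, so neither can profitably deviate.

Yes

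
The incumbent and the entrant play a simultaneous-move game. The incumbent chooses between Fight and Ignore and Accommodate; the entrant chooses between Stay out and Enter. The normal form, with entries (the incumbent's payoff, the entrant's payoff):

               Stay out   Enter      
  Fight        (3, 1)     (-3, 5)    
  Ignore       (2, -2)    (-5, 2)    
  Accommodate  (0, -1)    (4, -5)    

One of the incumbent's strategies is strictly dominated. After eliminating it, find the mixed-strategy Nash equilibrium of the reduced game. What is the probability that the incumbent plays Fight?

p = 1/2

The incumbent's strategy Ignore is strictly dominated by Fight: 3 > 2 and -3 > -5. Eliminate Ignore.
In a mixed equilibrium the entrant is indifferent between Stay out and Enter; this condition fixes p.
  the entrant's payoff from Stay out: p·1 + (1−p)·(-1) = 2p - 1
  the entrant's payoff from Enter: p·5 + (1−p)·(-5) = 10p - 5
  2p - 1 = 10p - 5  ⇒  -8p = -4  ⇒  p = 1/2.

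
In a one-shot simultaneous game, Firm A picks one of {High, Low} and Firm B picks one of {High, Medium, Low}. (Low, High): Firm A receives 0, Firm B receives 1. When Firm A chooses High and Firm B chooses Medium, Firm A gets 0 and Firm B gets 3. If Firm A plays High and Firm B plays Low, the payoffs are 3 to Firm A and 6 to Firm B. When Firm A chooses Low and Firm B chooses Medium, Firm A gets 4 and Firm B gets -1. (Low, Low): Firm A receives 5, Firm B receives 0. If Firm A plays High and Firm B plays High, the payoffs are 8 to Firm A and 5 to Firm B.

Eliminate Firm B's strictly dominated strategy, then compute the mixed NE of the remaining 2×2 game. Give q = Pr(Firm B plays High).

Firm B's strategy Medium is strictly dominated by Low: 6 > 3 and 0 > -1. Eliminate Medium.
Firm B's mix must leave Firm A indifferent between High and Low.
  Firm A's payoff from High: q·8 + (1−q)·3 = 5q + 3
  Firm A's payoff from Low: q·0 + (1−q)·5 = -5q + 5
  5q + 3 = -5q + 5  ⇒  10q = 2  ⇒  q = 1/5.

q = 1/5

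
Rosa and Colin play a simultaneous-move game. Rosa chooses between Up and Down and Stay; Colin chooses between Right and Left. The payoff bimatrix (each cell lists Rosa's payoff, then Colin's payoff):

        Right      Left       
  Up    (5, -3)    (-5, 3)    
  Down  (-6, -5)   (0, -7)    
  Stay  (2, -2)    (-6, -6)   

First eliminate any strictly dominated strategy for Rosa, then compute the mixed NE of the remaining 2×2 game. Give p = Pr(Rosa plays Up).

p = 1/4

Rosa's strategy Stay is strictly dominated by Up: 5 > 2 and -5 > -6. Eliminate Stay.
Colin's indifference between Right and Left determines Rosa's mixing probability p:
  Colin's payoff to Right: p·(-3) + (1−p)·(-5) = 2p - 5
  Colin's payoff to Left: p·3 + (1−p)·(-7) = 10p - 7
  2p - 5 = 10p - 7  ⇒  -8p = -2  ⇒  p = 1/4.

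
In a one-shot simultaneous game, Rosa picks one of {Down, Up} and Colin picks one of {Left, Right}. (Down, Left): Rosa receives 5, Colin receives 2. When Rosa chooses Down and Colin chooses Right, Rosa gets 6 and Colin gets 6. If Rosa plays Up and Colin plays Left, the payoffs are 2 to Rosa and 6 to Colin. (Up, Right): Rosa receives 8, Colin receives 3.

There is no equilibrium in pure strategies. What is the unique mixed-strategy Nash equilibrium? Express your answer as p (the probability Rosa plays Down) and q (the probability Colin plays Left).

p = 3/7, q = 2/5

Rosa's mix must leave Colin indifferent between Left and Right.
  Colin's expected payoff from Left: p·2 + (1−p)·6 = -4p + 6
  Colin's expected payoff from Right: p·6 + (1−p)·3 = 3p + 3
  -4p + 6 = 3p + 3  ⇒  -7p = -3  ⇒  p = 3/7.
For Rosa to be willing to mix, Rosa must be indifferent between Down and Up, which pins down Colin's mix.
  Rosa's payoff from Down: q·5 + (1−q)·6 = -q + 6
  Rosa's payoff from Up: q·2 + (1−q)·8 = -6q + 8
  -q + 6 = -6q + 8  ⇒  5q = 2  ⇒  q = 2/5.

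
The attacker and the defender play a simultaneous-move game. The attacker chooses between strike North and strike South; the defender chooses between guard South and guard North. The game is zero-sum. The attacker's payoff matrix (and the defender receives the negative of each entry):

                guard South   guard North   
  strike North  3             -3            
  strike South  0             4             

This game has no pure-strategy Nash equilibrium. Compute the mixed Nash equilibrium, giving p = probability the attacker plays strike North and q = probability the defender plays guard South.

p = 2/5, q = 7/10

The attacker's mix must leave the defender indifferent between guard South and guard North.
  the defender's payoff from guard South: p·(-3) + (1−p)·0 = -3p
  the defender's payoff from guard North: p·3 + (1−p)·(-4) = 7p - 4
  -3p = 7p - 4  ⇒  -10p = -4  ⇒  p = 2/5.
For the attacker to be willing to mix, the attacker must be indifferent between strike North and strike South, which pins down the defender's mix.
  the attacker's payoff to strike North: q·3 + (1−q)·(-3) = 6q - 3
  the attacker's payoff to strike South: q·0 + (1−q)·4 = -4q + 4
  6q - 3 = -4q + 4  ⇒  10q = 7  ⇒  q = 7/10.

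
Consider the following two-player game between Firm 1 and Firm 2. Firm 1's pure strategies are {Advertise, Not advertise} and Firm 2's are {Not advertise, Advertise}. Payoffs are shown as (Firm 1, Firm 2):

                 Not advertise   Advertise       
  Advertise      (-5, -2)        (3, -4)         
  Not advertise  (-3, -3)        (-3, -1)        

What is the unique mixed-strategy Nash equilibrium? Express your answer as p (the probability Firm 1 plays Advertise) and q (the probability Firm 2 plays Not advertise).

p = 1/2, q = 3/4

Set Firm 2's expected payoff from Not advertise equal to that from Advertise:
  Firm 2's payoff from Not advertise: p·(-2) + (1−p)·(-3) = p - 3
  Firm 2's payoff from Advertise: p·(-4) + (1−p)·(-1) = -3p - 1
  p - 3 = -3p - 1  ⇒  4p = 2  ⇒  p = 1/2.
Firm 1's indifference between Advertise and Not advertise determines Firm 2's mixing probability q:
  Firm 1's payoff from Advertise: q·(-5) + (1−q)·3 = -8q + 3
  Firm 1's payoff from Not advertise: q·(-3) + (1−q)·(-3) = -3
  -8q + 3 = -3  ⇒  -8q = -6  ⇒  q = 3/4.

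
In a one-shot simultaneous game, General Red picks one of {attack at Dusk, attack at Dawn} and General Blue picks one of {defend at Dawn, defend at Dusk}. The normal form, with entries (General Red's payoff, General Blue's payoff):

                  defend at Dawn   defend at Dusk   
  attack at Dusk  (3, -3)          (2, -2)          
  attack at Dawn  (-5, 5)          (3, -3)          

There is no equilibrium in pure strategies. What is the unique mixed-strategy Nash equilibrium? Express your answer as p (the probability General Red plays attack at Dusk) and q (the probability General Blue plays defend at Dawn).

p = 8/9, q = 1/9

Set General Blue's expected payoff from defend at Dawn equal to that from defend at Dusk:
  General Blue's expected payoff from defend at Dawn: p·(-3) + (1−p)·5 = -8p + 5
  General Blue's expected payoff from defend at Dusk: p·(-2) + (1−p)·(-3) = p - 3
  -8p + 5 = p - 3  ⇒  -9p = -8  ⇒  p = 8/9.
Set General Red's expected payoff from attack at Dusk equal to that from attack at Dawn:
  General Red's expected payoff from attack at Dusk: q·3 + (1−q)·2 = q + 2
  General Red's expected payoff from attack at Dawn: q·(-5) + (1−q)·3 = -8q + 3
  q + 2 = -8q + 3  ⇒  9q = 1  ⇒  q = 1/9.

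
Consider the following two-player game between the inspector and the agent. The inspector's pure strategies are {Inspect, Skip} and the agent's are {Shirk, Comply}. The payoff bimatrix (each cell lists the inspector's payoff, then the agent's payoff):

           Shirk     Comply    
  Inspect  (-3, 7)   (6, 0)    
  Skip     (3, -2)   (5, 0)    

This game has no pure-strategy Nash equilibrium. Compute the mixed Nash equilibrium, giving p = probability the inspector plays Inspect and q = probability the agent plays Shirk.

p = 2/9, q = 1/7

In a mixed equilibrium the agent is indifferent between Shirk and Comply; this condition fixes p.
  the agent's expected payoff from Shirk: p·7 + (1−p)·(-2) = 9p - 2
  the agent's expected payoff from Comply: p·0 + (1−p)·0 = 0
  9p - 2 = 0  ⇒  9p = 2  ⇒  p = 2/9.
Set the inspector's expected payoff from Inspect equal to that from Skip:
  the inspector's payoff from Inspect: q·(-3) + (1−q)·6 = -9q + 6
  the inspector's payoff from Skip: q·3 + (1−q)·5 = -2q + 5
  -9q + 6 = -2q + 5  ⇒  -7q = -1  ⇒  q = 1/7.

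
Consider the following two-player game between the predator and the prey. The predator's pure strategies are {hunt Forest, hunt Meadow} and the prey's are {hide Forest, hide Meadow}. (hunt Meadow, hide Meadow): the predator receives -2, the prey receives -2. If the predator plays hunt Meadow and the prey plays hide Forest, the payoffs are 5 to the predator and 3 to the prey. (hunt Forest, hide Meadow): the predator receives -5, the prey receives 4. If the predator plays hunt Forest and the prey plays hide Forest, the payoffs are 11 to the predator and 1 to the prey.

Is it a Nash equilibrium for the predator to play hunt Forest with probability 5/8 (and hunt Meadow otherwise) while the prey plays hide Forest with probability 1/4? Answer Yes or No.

Given the prey's mix q = 1/4, the predator's payoff from hunt Forest is -1 but from hunt Meadow is -1/4. The predator strictly prefers hunt Meadow, so the predator would not mix.
So the proposed profile is not a Nash equilibrium.

No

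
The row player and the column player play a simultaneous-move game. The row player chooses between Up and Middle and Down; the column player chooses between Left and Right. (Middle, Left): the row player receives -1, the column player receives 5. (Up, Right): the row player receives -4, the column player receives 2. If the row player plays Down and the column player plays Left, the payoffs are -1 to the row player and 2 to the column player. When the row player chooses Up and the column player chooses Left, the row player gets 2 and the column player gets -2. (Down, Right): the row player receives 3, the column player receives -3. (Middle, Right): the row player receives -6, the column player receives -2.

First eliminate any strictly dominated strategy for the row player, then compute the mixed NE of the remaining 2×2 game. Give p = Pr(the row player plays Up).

p = 5/9

The row player's strategy Middle is strictly dominated by Up: 2 > -1 and -4 > -6. Eliminate Middle.
The row player's mix must leave the column player indifferent between Left and Right.
  the column player's expected payoff from Left: p·(-2) + (1−p)·2 = -4p + 2
  the column player's expected payoff from Right: p·2 + (1−p)·(-3) = 5p - 3
  -4p + 2 = 5p - 3  ⇒  -9p = -5  ⇒  p = 5/9.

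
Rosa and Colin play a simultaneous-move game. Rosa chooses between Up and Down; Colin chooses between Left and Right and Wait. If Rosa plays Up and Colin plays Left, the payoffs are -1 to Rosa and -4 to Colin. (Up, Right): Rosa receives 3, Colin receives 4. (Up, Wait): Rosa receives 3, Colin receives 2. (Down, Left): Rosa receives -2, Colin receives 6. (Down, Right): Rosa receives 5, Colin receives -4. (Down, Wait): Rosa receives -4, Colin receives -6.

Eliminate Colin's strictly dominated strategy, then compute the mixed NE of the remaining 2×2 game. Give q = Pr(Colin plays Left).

q = 2/3

Colin's strategy Wait is strictly dominated by Right: 4 > 2 and -4 > -6. Eliminate Wait.
Rosa's indifference between Up and Down determines Colin's mixing probability q:
  Rosa's payoff from Up: q·(-1) + (1−q)·3 = -4q + 3
  Rosa's payoff from Down: q·(-2) + (1−q)·5 = -7q + 5
  -4q + 3 = -7q + 5  ⇒  3q = 2  ⇒  q = 2/3.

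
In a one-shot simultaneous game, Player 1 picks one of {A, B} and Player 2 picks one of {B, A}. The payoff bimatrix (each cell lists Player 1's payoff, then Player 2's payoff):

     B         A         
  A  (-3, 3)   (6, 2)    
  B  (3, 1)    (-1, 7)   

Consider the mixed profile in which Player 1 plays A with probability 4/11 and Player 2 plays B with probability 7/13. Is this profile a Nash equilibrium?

No

Given Player 1's mix p = 4/11, Player 2's payoff from B is 19/11 but from A is 57/11. Player 2 strictly prefers A, so Player 2 would not mix.
So the proposed profile is not a Nash equilibrium.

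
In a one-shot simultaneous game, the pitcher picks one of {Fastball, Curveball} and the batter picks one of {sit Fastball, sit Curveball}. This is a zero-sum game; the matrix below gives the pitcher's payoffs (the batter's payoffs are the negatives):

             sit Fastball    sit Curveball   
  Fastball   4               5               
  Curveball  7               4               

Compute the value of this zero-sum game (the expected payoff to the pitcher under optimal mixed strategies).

v = 19/4

In a mixed equilibrium the pitcher is indifferent between Fastball and Curveball; this condition fixes q.
  the pitcher's payoff to Fastball: q·4 + (1−q)·5 = -q + 5
  the pitcher's payoff to Curveball: q·7 + (1−q)·4 = 3q + 4
  -q + 5 = 3q + 4  ⇒  -4q = -1  ⇒  q = 1/4.
The value is the pitcher's expected payoff against this mix (using Fastball): (1/4)·4 + (3/4)·5 = 19/4.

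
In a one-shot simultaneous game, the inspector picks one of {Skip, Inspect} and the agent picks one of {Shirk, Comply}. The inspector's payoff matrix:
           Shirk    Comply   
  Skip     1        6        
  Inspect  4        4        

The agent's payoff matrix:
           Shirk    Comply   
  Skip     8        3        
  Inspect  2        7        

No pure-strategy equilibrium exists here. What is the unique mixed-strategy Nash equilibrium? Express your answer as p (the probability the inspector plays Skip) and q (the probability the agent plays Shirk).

For the agent to be willing to mix, the agent must be indifferent between Shirk and Comply, which pins down the inspector's mix.
  the agent's payoff from Shirk: p·8 + (1−p)·2 = 6p + 2
  the agent's payoff from Comply: p·3 + (1−p)·7 = -4p + 7
  6p + 2 = -4p + 7  ⇒  10p = 5  ⇒  p = 1/2.
For the inspector to be willing to mix, the inspector must be indifferent between Skip and Inspect, which pins down the agent's mix.
  the inspector's payoff to Skip: q·1 + (1−q)·6 = -5q + 6
  the inspector's payoff to Inspect: q·4 + (1−q)·4 = 4
  -5q + 6 = 4  ⇒  -5q = -2  ⇒  q = 2/5.

p = 1/2, q = 2/5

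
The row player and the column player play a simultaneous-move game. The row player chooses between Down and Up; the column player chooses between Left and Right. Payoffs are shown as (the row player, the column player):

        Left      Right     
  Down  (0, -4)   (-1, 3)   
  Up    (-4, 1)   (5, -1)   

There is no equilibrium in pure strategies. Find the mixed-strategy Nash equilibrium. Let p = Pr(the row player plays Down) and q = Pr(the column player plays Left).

In a mixed equilibrium the column player is indifferent between Left and Right; this condition fixes p.
  the column player's payoff to Left: p·(-4) + (1−p)·1 = -5p + 1
  the column player's payoff to Right: p·3 + (1−p)·(-1) = 4p - 1
  -5p + 1 = 4p - 1  ⇒  -9p = -2  ⇒  p = 2/9.
The column player's mix must leave the row player indifferent between Down and Up.
  the row player's payoff from Down: q·0 + (1−q)·(-1) = q - 1
  the row player's payoff from Up: q·(-4) + (1−q)·5 = -9q + 5
  q - 1 = -9q + 5  ⇒  10q = 6  ⇒  q = 3/5.

p = 2/9, q = 3/5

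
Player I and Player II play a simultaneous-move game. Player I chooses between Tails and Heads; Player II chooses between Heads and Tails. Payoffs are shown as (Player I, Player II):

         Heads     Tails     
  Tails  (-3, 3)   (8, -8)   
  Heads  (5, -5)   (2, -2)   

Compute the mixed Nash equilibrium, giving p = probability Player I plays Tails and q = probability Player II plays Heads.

p = 3/14, q = 3/7

In a mixed equilibrium Player II is indifferent between Heads and Tails; this condition fixes p.
  Player II's payoff from Heads: p·3 + (1−p)·(-5) = 8p - 5
  Player II's payoff from Tails: p·(-8) + (1−p)·(-2) = -6p - 2
  8p - 5 = -6p - 2  ⇒  14p = 3  ⇒  p = 3/14.
In a mixed equilibrium Player I is indifferent between Tails and Heads; this condition fixes q.
  Player I's payoff from Tails: q·(-3) + (1−q)·8 = -11q + 8
  Player I's payoff from Heads: q·5 + (1−q)·2 = 3q + 2
  -11q + 8 = 3q + 2  ⇒  -14q = -6  ⇒  q = 3/7.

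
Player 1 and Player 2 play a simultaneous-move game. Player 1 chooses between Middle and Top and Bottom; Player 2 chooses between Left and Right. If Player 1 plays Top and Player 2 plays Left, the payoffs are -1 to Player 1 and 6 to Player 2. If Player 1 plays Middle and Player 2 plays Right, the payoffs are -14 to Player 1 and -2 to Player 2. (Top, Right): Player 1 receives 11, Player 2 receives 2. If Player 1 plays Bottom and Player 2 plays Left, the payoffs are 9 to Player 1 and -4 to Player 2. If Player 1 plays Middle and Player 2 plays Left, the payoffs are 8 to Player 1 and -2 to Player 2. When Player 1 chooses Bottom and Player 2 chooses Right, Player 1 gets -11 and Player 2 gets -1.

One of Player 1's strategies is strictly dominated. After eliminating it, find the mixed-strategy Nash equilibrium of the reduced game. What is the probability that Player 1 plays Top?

Player 1's strategy Middle is strictly dominated by Bottom: 9 > 8 and -11 > -14. Eliminate Middle.
In a mixed equilibrium Player 2 is indifferent between Left and Right; this condition fixes p.
  Player 2's payoff to Left: p·6 + (1−p)·(-4) = 10p - 4
  Player 2's payoff to Right: p·2 + (1−p)·(-1) = 3p - 1
  10p - 4 = 3p - 1  ⇒  7p = 3  ⇒  p = 3/7.

p = 3/7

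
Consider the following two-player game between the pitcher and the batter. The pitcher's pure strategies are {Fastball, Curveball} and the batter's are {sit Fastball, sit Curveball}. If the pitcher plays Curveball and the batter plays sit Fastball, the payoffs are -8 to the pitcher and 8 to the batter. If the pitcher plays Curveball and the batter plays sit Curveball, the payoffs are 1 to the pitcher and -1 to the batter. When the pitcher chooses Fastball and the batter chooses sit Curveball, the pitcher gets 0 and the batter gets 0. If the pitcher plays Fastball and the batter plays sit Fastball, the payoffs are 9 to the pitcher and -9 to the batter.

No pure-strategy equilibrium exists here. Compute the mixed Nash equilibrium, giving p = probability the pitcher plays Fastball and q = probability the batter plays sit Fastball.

p = 1/2, q = 1/18

Set the batter's expected payoff from sit Fastball equal to that from sit Curveball:
  the batter's expected payoff from sit Fastball: p·(-9) + (1−p)·8 = -17p + 8
  the batter's expected payoff from sit Curveball: p·0 + (1−p)·(-1) = p - 1
  -17p + 8 = p - 1  ⇒  -18p = -9  ⇒  p = 1/2.
The pitcher's indifference between Fastball and Curveball determines the batter's mixing probability q:
  the pitcher's payoff from Fastball: q·9 + (1−q)·0 = 9q
  the pitcher's payoff from Curveball: q·(-8) + (1−q)·1 = -9q + 1
  9q = -9q + 1  ⇒  18q = 1  ⇒  q = 1/18.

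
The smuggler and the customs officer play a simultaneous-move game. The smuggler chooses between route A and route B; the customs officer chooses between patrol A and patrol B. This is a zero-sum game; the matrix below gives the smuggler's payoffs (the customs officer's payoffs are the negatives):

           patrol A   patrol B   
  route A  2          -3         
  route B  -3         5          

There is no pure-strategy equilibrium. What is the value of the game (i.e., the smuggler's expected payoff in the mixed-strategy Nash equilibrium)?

v = 1/13

The smuggler's indifference between route A and route B determines the customs officer's mixing probability q:
  the smuggler's payoff to route A: q·2 + (1−q)·(-3) = 5q - 3
  the smuggler's payoff to route B: q·(-3) + (1−q)·5 = -8q + 5
  5q - 3 = -8q + 5  ⇒  13q = 8  ⇒  q = 8/13.
The value is the smuggler's expected payoff against this mix (using route A): (8/13)·2 + (5/13)·(-3) = 1/13.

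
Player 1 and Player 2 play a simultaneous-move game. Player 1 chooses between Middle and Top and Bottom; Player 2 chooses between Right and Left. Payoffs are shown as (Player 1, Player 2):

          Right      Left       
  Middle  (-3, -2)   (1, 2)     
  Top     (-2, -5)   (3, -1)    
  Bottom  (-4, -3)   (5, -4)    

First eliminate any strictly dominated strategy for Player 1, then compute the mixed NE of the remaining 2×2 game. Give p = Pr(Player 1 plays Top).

p = 1/5

Player 1's strategy Middle is strictly dominated by Top: -2 > -3 and 3 > 1. Eliminate Middle.
Player 2's indifference between Right and Left determines Player 1's mixing probability p:
  Player 2's expected payoff from Right: p·(-5) + (1−p)·(-3) = -2p - 3
  Player 2's expected payoff from Left: p·(-1) + (1−p)·(-4) = 3p - 4
  -2p - 3 = 3p - 4  ⇒  -5p = -1  ⇒  p = 1/5.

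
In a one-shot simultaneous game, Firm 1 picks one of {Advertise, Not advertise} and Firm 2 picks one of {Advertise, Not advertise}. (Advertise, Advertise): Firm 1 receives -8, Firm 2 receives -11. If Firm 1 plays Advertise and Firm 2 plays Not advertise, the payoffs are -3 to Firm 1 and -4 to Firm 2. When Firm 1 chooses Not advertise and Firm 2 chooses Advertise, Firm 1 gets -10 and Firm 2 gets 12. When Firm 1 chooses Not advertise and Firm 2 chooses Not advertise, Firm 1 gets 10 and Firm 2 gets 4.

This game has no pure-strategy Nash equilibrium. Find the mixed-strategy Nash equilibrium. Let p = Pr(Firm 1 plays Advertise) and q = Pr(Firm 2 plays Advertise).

p = 8/15, q = 13/15

Firm 2's indifference between Advertise and Not advertise determines Firm 1's mixing probability p:
  Firm 2's payoff to Advertise: p·(-11) + (1−p)·12 = -23p + 12
  Firm 2's payoff to Not advertise: p·(-4) + (1−p)·4 = -8p + 4
  -23p + 12 = -8p + 4  ⇒  -15p = -8  ⇒  p = 8/15.
Set Firm 1's expected payoff from Advertise equal to that from Not advertise:
  Firm 1's expected payoff from Advertise: q·(-8) + (1−q)·(-3) = -5q - 3
  Firm 1's expected payoff from Not advertise: q·(-10) + (1−q)·10 = -20q + 10
  -5q - 3 = -20q + 10  ⇒  15q = 13  ⇒  q = 13/15.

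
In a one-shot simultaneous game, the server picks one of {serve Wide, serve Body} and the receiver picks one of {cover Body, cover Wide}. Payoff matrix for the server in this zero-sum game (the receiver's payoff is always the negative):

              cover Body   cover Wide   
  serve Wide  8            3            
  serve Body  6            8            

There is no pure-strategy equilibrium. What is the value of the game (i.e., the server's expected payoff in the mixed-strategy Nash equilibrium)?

v = 46/7

The server's indifference between serve Wide and serve Body determines the receiver's mixing probability q:
  the server's payoff to serve Wide: q·8 + (1−q)·3 = 5q + 3
  the server's payoff to serve Body: q·6 + (1−q)·8 = -2q + 8
  5q + 3 = -2q + 8  ⇒  7q = 5  ⇒  q = 5/7.
The value is the server's expected payoff against this mix (using serve Wide): (5/7)·8 + (2/7)·3 = 46/7.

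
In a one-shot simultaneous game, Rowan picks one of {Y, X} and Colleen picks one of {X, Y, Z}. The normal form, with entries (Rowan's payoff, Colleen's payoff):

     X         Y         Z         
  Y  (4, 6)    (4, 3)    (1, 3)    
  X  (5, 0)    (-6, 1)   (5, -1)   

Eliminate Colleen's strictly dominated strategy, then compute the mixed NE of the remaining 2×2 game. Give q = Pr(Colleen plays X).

q = 10/11

Colleen's strategy Z is strictly dominated by X: 6 > 3 and 0 > -1. Eliminate Z.
Colleen's mix must leave Rowan indifferent between Y and X.
  Rowan's payoff from Y: q·4 + (1−q)·4 = 4
  Rowan's payoff from X: q·5 + (1−q)·(-6) = 11q - 6
  4 = 11q - 6  ⇒  -11q = -10  ⇒  q = 10/11.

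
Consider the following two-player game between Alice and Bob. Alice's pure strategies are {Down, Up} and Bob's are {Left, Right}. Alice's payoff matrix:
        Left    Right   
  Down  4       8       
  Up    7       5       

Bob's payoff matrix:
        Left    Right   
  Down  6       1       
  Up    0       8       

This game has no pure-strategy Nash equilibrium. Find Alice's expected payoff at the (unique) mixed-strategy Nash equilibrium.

6

Bob's mix must leave Alice indifferent between Down and Up.
  Alice's expected payoff from Down: q·4 + (1−q)·8 = -4q + 8
  Alice's expected payoff from Up: q·7 + (1−q)·5 = 2q + 5
  -4q + 8 = 2q + 5  ⇒  -6q = -3  ⇒  q = 1/2.
At equilibrium Alice is indifferent across rows, so Alice's payoff equals the payoff from Down: (1/2)·4 + (1/2)·8 = 6.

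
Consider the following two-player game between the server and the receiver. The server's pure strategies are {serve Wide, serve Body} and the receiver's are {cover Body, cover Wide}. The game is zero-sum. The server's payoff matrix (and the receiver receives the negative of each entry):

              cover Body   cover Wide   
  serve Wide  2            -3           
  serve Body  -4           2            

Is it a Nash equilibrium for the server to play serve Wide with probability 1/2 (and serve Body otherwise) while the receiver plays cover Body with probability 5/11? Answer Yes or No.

No

Given the server's mix p = 1/2, the receiver's payoff from cover Body is 1 but from cover Wide is 1/2. The receiver strictly prefers cover Body, so the receiver would not mix.
So the proposed profile is not a Nash equilibrium.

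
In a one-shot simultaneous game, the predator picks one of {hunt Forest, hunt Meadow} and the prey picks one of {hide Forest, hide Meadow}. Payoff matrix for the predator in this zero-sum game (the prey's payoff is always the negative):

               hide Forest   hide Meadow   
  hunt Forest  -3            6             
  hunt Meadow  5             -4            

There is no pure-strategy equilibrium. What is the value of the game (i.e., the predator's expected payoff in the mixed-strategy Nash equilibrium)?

v = 1

Set the predator's expected payoff from hunt Forest equal to that from hunt Meadow:
  the predator's payoff to hunt Forest: q·(-3) + (1−q)·6 = -9q + 6
  the predator's payoff to hunt Meadow: q·5 + (1−q)·(-4) = 9q - 4
  -9q + 6 = 9q - 4  ⇒  -18q = -10  ⇒  q = 5/9.
The value is the predator's expected payoff against this mix (using hunt Forest): (5/9)·(-3) + (4/9)·6 = 1.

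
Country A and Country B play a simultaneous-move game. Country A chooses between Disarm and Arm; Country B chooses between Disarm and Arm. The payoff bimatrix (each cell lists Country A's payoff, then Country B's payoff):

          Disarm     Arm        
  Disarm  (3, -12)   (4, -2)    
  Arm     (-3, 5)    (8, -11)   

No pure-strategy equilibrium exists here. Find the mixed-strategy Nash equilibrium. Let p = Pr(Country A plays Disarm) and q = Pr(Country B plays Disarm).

Country A's mix must leave Country B indifferent between Disarm and Arm.
  Country B's payoff from Disarm: p·(-12) + (1−p)·5 = -17p + 5
  Country B's payoff from Arm: p·(-2) + (1−p)·(-11) = 9p - 11
  -17p + 5 = 9p - 11  ⇒  -26p = -16  ⇒  p = 8/13.
For Country A to be willing to mix, Country A must be indifferent between Disarm and Arm, which pins down Country B's mix.
  Country A's payoff from Disarm: q·3 + (1−q)·4 = -q + 4
  Country A's payoff from Arm: q·(-3) + (1−q)·8 = -11q + 8
  -q + 4 = -11q + 8  ⇒  10q = 4  ⇒  q = 2/5.

p = 8/13, q = 2/5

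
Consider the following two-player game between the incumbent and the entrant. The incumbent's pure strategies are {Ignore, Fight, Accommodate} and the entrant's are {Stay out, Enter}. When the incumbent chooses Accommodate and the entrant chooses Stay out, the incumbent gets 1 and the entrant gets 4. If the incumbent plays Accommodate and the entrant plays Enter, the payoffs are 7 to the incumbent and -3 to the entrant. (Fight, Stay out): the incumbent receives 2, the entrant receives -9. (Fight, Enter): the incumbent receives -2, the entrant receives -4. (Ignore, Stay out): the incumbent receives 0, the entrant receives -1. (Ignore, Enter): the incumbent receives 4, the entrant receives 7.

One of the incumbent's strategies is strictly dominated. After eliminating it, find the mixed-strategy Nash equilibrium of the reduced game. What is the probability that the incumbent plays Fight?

p = 7/12

The incumbent's strategy Ignore is strictly dominated by Accommodate: 1 > 0 and 7 > 4. Eliminate Ignore.
The entrant's indifference between Stay out and Enter determines the incumbent's mixing probability p:
  the entrant's payoff to Stay out: p·(-9) + (1−p)·4 = -13p + 4
  the entrant's payoff to Enter: p·(-4) + (1−p)·(-3) = -p - 3
  -13p + 4 = -p - 3  ⇒  -12p = -7  ⇒  p = 7/12.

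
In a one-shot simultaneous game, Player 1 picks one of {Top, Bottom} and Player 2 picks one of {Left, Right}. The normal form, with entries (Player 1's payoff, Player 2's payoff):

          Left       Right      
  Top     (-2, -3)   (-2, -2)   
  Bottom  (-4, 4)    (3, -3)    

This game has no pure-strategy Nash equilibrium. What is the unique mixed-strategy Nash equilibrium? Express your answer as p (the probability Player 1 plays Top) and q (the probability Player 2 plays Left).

Player 1's mix must leave Player 2 indifferent between Left and Right.
  Player 2's payoff to Left: p·(-3) + (1−p)·4 = -7p + 4
  Player 2's payoff to Right: p·(-2) + (1−p)·(-3) = p - 3
  -7p + 4 = p - 3  ⇒  -8p = -7  ⇒  p = 7/8.
Player 2's mix must leave Player 1 indifferent between Top and Bottom.
  Player 1's payoff from Top: q·(-2) + (1−q)·(-2) = -2
  Player 1's payoff from Bottom: q·(-4) + (1−q)·3 = -7q + 3
  -2 = -7q + 3  ⇒  7q = 5  ⇒  q = 5/7.

p = 7/8, q = 5/7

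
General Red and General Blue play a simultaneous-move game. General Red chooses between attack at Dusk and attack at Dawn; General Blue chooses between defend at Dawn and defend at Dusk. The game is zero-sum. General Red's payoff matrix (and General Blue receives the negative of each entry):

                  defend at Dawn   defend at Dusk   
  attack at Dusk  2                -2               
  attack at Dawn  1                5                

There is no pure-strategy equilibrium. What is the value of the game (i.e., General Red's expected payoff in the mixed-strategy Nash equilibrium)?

v = 3/2

Set General Red's expected payoff from attack at Dusk equal to that from attack at Dawn:
  General Red's payoff from attack at Dusk: q·2 + (1−q)·(-2) = 4q - 2
  General Red's payoff from attack at Dawn: q·1 + (1−q)·5 = -4q + 5
  4q - 2 = -4q + 5  ⇒  8q = 7  ⇒  q = 7/8.
The value is General Red's expected payoff against this mix (using attack at Dusk): (7/8)·2 + (1/8)·(-2) = 3/2.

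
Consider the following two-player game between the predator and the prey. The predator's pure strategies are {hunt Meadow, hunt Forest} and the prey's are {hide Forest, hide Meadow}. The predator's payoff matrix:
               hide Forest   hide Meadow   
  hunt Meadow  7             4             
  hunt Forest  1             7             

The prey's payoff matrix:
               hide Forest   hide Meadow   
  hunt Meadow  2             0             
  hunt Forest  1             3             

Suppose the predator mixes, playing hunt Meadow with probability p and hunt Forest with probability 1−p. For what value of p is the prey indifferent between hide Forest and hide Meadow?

In a mixed equilibrium the prey is indifferent between hide Forest and hide Meadow; this condition fixes p.
  the prey's expected payoff from hide Forest: p·2 + (1−p)·1 = p + 1
  the prey's expected payoff from hide Meadow: p·0 + (1−p)·3 = -3p + 3
  p + 1 = -3p + 3  ⇒  4p = 2  ⇒  p = 1/2.

p = 1/2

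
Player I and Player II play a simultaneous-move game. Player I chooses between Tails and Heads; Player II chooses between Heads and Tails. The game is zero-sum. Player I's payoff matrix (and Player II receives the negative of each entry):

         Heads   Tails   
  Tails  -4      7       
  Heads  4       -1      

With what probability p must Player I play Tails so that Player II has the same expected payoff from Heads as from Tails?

Player I's mix must leave Player II indifferent between Heads and Tails.
  Player II's payoff to Heads: p·4 + (1−p)·(-4) = 8p - 4
  Player II's payoff to Tails: p·(-7) + (1−p)·1 = -8p + 1
  8p - 4 = -8p + 1  ⇒  16p = 5  ⇒  p = 5/16.

p = 5/16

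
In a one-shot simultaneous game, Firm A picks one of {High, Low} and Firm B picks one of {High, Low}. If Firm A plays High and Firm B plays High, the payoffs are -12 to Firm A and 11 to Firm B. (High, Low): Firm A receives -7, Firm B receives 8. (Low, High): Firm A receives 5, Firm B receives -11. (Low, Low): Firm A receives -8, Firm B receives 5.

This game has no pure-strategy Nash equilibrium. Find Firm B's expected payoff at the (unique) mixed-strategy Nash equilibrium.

For Firm B to be willing to mix, Firm B must be indifferent between High and Low, which pins down Firm A's mix.
  Firm B's payoff from High: p·11 + (1−p)·(-11) = 22p - 11
  Firm B's payoff from Low: p·8 + (1−p)·5 = 3p + 5
  22p - 11 = 3p + 5  ⇒  19p = 16  ⇒  p = 16/19.
At equilibrium Firm B is indifferent across columns, so Firm B's payoff equals the payoff from High: (16/19)·11 + (3/19)·(-11) = 143/19.

143/19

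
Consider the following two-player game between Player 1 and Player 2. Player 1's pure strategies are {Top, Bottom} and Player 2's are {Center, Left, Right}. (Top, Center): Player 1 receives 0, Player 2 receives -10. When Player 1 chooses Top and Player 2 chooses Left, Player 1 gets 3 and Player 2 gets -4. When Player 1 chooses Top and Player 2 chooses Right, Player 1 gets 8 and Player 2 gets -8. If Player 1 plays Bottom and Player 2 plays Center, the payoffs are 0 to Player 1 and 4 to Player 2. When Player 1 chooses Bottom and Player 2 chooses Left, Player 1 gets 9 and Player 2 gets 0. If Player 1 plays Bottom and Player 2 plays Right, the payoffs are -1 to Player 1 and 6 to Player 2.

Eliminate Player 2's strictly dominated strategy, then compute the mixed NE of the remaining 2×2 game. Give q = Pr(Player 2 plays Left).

q = 3/5

Player 2's strategy Center is strictly dominated by Right: -8 > -10 and 6 > 4. Eliminate Center.
Player 1's indifference between Top and Bottom determines Player 2's mixing probability q:
  Player 1's expected payoff from Top: q·3 + (1−q)·8 = -5q + 8
  Player 1's expected payoff from Bottom: q·9 + (1−q)·(-1) = 10q - 1
  -5q + 8 = 10q - 1  ⇒  -15q = -9  ⇒  q = 3/5.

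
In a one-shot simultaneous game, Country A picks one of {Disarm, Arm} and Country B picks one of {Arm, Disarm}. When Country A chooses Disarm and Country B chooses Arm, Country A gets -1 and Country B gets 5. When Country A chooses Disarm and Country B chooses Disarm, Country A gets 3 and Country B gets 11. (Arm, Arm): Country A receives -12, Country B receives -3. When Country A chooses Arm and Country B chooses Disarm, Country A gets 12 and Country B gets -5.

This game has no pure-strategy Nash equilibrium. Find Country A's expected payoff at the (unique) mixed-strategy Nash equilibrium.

6/5

Set Country A's expected payoff from Disarm equal to that from Arm:
  Country A's payoff from Disarm: q·(-1) + (1−q)·3 = -4q + 3
  Country A's payoff from Arm: q·(-12) + (1−q)·12 = -24q + 12
  -4q + 3 = -24q + 12  ⇒  20q = 9  ⇒  q = 9/20.
At equilibrium Country A is indifferent across rows, so Country A's payoff equals the payoff from Disarm: (9/20)·(-1) + (11/20)·3 = 6/5.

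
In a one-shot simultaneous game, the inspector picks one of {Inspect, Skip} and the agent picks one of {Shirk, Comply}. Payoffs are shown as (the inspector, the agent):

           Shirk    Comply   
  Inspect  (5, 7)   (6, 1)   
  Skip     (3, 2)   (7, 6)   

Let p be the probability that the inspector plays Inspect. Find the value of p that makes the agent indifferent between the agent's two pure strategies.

In a mixed equilibrium the agent is indifferent between Shirk and Comply; this condition fixes p.
  the agent's payoff to Shirk: p·7 + (1−p)·2 = 5p + 2
  the agent's payoff to Comply: p·1 + (1−p)·6 = -5p + 6
  5p + 2 = -5p + 6  ⇒  10p = 4  ⇒  p = 2/5.

p = 2/5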